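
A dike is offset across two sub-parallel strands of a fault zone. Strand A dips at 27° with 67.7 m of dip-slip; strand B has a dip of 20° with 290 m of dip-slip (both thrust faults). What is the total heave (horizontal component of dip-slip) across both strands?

heave_A = 67.7 × cos(27°) = 60.32 m
heave_B = 290 × cos(20°) = 272.5 m
total = 60.32 + 272.5 = 333 m

333 m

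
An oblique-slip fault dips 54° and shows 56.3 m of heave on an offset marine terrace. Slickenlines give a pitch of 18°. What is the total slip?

dip-slip = heave / cos(dip) = 56.3 / cos(54°) = 95.78 m
net slip = dip-slip / sin(rake) = 95.78 / sin(18°) = 310 m

310 m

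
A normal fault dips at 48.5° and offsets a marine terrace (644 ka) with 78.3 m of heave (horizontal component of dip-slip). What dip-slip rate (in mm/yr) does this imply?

0.183 mm/yr

dip-slip = heave / cos(dip) = 78.3 m / cos(48.5°) = 118.2 m
rate = 118.2 m / 644 ka = 0.000183 m/yr = 0.183 mm/yr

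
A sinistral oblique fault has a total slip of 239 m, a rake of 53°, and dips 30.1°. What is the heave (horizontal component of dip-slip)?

165 m

dip-slip = net slip × sin(rake) = 239 m × sin(53°) = 190.9 m
heave = dip-slip × cos(dip) = 190.9 × cos(30.1°) = 165 m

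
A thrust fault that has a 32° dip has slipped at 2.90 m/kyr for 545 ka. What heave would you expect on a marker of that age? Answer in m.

dip-slip = rate × time = 2.90 m/kyr × 545 ka = 1580 m
heave = dip-slip × cos(dip) = 1580 × cos(32°) = 1340 m

1340 m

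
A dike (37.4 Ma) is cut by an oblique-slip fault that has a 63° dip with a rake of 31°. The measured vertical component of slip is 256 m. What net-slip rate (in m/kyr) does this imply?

dip-slip = throw / sin(dip) = 256 / sin(63°) = 287.3 m
net slip = dip-slip / sin(rake) = 287.3 / sin(31°) = 557.9 m
rate = 557.9 m / 37.4 Ma = 0.0000149 m/yr = 0.0149 m/kyr

0.0149 m/kyr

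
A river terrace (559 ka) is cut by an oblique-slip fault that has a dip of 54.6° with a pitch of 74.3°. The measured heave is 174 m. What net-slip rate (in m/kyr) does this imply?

dip-slip = heave / cos(dip) = 174 / cos(54.6°) = 300.4 m
net slip = dip-slip / sin(rake) = 300.4 / sin(74.3°) = 312 m
rate = 312 m / 559 ka = 0.000558 m/yr = 0.558 m/kyr

0.558 m/kyr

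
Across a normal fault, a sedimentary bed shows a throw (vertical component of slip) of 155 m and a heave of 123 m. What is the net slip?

net slip = √(throw² + heave²) = √(155² + 123²) = 198 m

198 m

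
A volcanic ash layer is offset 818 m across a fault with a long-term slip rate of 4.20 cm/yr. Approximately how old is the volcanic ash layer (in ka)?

age = offset / rate = 818 m / (4.20 cm/yr) = 19500 yr = 19.5 ka

19.5 ka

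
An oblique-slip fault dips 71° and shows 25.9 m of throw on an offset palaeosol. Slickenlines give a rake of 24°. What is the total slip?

67.3 m

dip-slip = throw / sin(dip) = 25.9 / sin(71°) = 27.39 m
net slip = dip-slip / sin(rake) = 27.39 / sin(24°) = 67.3 m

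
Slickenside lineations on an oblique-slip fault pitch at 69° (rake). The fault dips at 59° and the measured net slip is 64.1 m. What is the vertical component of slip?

51.3 m

dip-slip = net slip × sin(rake) = 64.1 m × sin(69°) = 59.84 m
throw = dip-slip × sin(dip) = 59.84 × sin(59°) = 51.3 m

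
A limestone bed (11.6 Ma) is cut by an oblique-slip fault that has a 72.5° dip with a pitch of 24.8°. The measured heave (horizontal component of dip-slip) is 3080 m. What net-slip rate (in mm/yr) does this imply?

2.11 mm/yr

dip-slip = heave / cos(dip) = 3080 / cos(72.5°) = 10240 m
net slip = dip-slip / sin(rake) = 10240 / sin(24.8°) = 24420 m
rate = 24420 m / 11.6 Ma = 0.00211 m/yr = 2.11 mm/yr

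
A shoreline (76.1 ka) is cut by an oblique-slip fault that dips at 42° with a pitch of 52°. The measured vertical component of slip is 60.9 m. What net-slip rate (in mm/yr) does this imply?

dip-slip = throw / sin(dip) = 60.9 / sin(42°) = 91.01 m
net slip = dip-slip / sin(rake) = 91.01 / sin(52°) = 115.5 m
rate = 115.5 m / 76.1 ka = 0.00152 m/yr = 1.52 mm/yr

1.52 mm/yr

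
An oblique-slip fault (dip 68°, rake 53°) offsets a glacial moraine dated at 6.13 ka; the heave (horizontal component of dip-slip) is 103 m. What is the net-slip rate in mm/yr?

dip-slip = heave / cos(dip) = 103 / cos(68°) = 275 m
net slip = dip-slip / sin(rake) = 275 / sin(53°) = 344.3 m
rate = 344.3 m / 6.13 ka = 0.0562 m/yr = 56.2 mm/yr

56.2 mm/yr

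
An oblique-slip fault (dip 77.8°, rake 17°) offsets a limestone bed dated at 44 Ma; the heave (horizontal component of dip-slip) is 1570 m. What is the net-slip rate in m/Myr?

578 m/Myr

dip-slip = heave / cos(dip) = 1570 / cos(77.8°) = 7429 m
net slip = dip-slip / sin(rake) = 7429 / sin(17°) = 25410 m
rate = 25410 m / 44 Ma = 0.000578 m/yr = 578 m/Myr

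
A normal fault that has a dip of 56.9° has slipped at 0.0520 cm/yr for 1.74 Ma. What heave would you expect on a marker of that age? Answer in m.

494 m

dip-slip = rate × time = 0.0520 cm/yr × 1.74 Ma = 904.8 m
heave = dip-slip × cos(dip) = 904.8 × cos(56.9°) = 494 m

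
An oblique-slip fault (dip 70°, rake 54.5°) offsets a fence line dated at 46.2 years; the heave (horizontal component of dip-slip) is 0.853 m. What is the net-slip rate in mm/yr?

dip-slip = heave / cos(dip) = 0.853 / cos(70°) = 2.494 m
net slip = dip-slip / sin(rake) = 2.494 / sin(54.5°) = 3.063 m
rate = 3.063 m / 46.2 years = 0.0663 m/yr = 66.3 mm/yr

66.3 mm/yr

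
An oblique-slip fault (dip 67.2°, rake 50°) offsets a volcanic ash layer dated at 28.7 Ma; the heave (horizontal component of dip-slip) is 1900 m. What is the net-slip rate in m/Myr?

dip-slip = heave / cos(dip) = 1900 / cos(67.2°) = 4903 m
net slip = dip-slip / sin(rake) = 4903 / sin(50°) = 6400 m
rate = 6400 m / 28.7 Ma = 0.000223 m/yr = 223 m/Myr

223 m/Myr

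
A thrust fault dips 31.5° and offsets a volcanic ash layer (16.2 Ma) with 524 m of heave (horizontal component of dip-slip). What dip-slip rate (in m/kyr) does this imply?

0.0379 m/kyr

dip-slip = heave / cos(dip) = 524 m / cos(31.5°) = 614.6 m
rate = 614.6 m / 16.2 Ma = 0.0000379 m/yr = 0.0379 m/kyr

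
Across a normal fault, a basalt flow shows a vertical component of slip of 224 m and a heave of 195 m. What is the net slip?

297 m

net slip = √(throw² + heave²) = √(224² + 195²) = 297 m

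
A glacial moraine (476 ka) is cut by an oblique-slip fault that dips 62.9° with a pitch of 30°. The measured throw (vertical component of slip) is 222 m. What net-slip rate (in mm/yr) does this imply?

dip-slip = throw / sin(dip) = 222 / sin(62.9°) = 249.4 m
net slip = dip-slip / sin(rake) = 249.4 / sin(30°) = 498.8 m
rate = 498.8 m / 476 ka = 0.00105 m/yr = 1.05 mm/yr

1.05 mm/yr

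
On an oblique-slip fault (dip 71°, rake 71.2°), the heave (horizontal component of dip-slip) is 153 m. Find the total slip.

496 m

dip-slip = heave / cos(dip) = 153 / cos(71°) = 469.9 m
net slip = dip-slip / sin(rake) = 469.9 / sin(71.2°) = 496 m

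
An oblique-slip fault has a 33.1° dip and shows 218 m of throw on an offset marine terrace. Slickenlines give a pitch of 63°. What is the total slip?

448 m

dip-slip = throw / sin(dip) = 218 / sin(33.1°) = 399.2 m
net slip = dip-slip / sin(rake) = 399.2 / sin(63°) = 448 m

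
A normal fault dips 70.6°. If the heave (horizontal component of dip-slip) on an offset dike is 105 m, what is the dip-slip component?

dip-slip = heave / cos(dip) = 105 / cos(70.6°) = 316 m

316 m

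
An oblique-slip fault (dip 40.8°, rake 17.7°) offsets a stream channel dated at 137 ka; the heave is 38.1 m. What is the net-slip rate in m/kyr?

1.21 m/kyr

dip-slip = heave / cos(dip) = 38.1 / cos(40.8°) = 50.33 m
net slip = dip-slip / sin(rake) = 50.33 / sin(17.7°) = 165.5 m
rate = 165.5 m / 137 ka = 0.00121 m/yr = 1.21 m/kyr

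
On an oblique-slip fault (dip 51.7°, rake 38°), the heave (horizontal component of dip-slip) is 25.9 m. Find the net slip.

67.9 m

dip-slip = heave / cos(dip) = 25.9 / cos(51.7°) = 41.79 m
net slip = dip-slip / sin(rake) = 41.79 / sin(38°) = 67.9 m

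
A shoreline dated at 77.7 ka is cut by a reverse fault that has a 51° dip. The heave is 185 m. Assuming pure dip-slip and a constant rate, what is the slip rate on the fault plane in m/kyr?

dip-slip = heave / cos(dip) = 185 m / cos(51°) = 294 m
rate = 294 m / 77.7 ka = 0.00378 m/yr = 3.78 m/kyr

3.78 m/kyr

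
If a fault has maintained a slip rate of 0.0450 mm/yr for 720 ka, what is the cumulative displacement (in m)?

slip = rate × time = 0.0450 mm/yr × 720 ka = 32.4 m

32.4 m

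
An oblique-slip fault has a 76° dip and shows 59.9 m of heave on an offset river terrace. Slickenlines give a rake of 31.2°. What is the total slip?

478 m

dip-slip = heave / cos(dip) = 59.9 / cos(76°) = 247.6 m
net slip = dip-slip / sin(rake) = 247.6 / sin(31.2°) = 478 m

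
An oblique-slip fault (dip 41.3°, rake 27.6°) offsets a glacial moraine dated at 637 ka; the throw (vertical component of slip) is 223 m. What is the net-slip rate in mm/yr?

1.14 mm/yr

dip-slip = throw / sin(dip) = 223 / sin(41.3°) = 337.9 m
net slip = dip-slip / sin(rake) = 337.9 / sin(27.6°) = 729.3 m
rate = 729.3 m / 637 ka = 0.00114 m/yr = 1.14 mm/yr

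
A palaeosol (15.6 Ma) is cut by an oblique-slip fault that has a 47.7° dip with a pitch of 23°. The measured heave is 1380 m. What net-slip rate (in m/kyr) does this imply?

0.336 m/kyr

dip-slip = heave / cos(dip) = 1380 / cos(47.7°) = 2050 m
net slip = dip-slip / sin(rake) = 2050 / sin(23°) = 5248 m
rate = 5248 m / 15.6 Ma = 0.000336 m/yr = 0.336 m/kyr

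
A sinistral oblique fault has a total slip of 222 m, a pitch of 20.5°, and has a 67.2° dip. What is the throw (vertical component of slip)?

dip-slip = net slip × sin(rake) = 222 m × sin(20.5°) = 77.75 m
throw = dip-slip × sin(dip) = 77.75 × sin(67.2°) = 71.7 m

71.7 m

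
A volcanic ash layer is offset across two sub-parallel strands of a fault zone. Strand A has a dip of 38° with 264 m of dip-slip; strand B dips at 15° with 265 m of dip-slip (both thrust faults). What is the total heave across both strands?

464 m

heave_A = 264 × cos(38°) = 208 m
heave_B = 265 × cos(15°) = 256 m
total = 208 + 256 = 464 m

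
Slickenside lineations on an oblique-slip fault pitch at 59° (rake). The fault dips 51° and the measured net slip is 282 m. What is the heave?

152 m

dip-slip = net slip × sin(rake) = 282 m × sin(59°) = 241.7 m
heave = dip-slip × cos(dip) = 241.7 × cos(51°) = 152 m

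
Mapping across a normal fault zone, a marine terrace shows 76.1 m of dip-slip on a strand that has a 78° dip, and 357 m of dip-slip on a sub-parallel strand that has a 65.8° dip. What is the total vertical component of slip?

throw_A = 76.1 × sin(78°) = 74.44 m
throw_B = 357 × sin(65.8°) = 325.6 m
total = 74.44 + 325.6 = 400 m

400 m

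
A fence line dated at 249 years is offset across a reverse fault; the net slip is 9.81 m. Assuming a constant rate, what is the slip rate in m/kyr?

39.4 m/kyr

rate = 9.81 m / 249 years = 0.0394 m/yr = 39.4 m/kyr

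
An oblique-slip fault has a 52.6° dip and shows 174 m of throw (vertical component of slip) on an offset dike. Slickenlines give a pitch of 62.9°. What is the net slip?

dip-slip = throw / sin(dip) = 174 / sin(52.6°) = 219 m
net slip = dip-slip / sin(rake) = 219 / sin(62.9°) = 246 m

246 m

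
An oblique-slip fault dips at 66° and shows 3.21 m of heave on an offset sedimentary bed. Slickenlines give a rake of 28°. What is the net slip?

16.8 m

dip-slip = heave / cos(dip) = 3.21 / cos(66°) = 7.892 m
net slip = dip-slip / sin(rake) = 7.892 / sin(28°) = 16.8 m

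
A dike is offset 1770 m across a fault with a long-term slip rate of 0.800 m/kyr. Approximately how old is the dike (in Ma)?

2.21 Ma

age = offset / rate = 1770 m / (0.800 m/kyr) = 2.21e+06 yr = 2.21 Ma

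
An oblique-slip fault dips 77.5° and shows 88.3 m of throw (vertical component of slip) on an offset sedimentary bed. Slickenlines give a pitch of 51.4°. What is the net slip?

dip-slip = throw / sin(dip) = 88.3 / sin(77.5°) = 90.44 m
net slip = dip-slip / sin(rake) = 90.44 / sin(51.4°) = 116 m

116 m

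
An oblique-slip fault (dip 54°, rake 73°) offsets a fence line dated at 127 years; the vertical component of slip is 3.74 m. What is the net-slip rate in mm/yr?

38.1 mm/yr

dip-slip = throw / sin(dip) = 3.74 / sin(54°) = 4.623 m
net slip = dip-slip / sin(rake) = 4.623 / sin(73°) = 4.834 m
rate = 4.834 m / 127 years = 0.0381 m/yr = 38.1 mm/yr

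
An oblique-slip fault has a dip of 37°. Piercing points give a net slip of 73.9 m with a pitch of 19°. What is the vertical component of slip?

dip-slip = net slip × sin(rake) = 73.9 m × sin(19°) = 24.06 m
throw = dip-slip × sin(dip) = 24.06 × sin(37°) = 14.5 m

14.5 m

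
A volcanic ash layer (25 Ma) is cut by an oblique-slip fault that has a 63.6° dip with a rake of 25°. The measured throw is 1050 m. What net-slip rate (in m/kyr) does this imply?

dip-slip = throw / sin(dip) = 1050 / sin(63.6°) = 1172 m
net slip = dip-slip / sin(rake) = 1172 / sin(25°) = 2774 m
rate = 2774 m / 25 Ma = 0.000111 m/yr = 0.111 m/kyr

0.111 m/kyr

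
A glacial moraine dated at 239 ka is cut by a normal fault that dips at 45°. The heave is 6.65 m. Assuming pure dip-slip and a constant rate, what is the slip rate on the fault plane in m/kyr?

dip-slip = heave / cos(dip) = 6.65 m / cos(45°) = 9.405 m
rate = 9.405 m / 239 ka = 0.0000393 m/yr = 0.0393 m/kyr

0.0393 m/kyr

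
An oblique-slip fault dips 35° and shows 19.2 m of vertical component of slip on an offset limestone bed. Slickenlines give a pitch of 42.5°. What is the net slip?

49.5 m

dip-slip = throw / sin(dip) = 19.2 / sin(35°) = 33.47 m
net slip = dip-slip / sin(rake) = 33.47 / sin(42.5°) = 49.5 m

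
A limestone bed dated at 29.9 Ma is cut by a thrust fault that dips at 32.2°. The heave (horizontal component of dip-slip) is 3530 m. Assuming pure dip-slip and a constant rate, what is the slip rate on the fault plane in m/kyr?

dip-slip = heave / cos(dip) = 3530 m / cos(32.2°) = 4172 m
rate = 4172 m / 29.9 Ma = 0.000140 m/yr = 0.140 m/kyr

0.140 m/kyr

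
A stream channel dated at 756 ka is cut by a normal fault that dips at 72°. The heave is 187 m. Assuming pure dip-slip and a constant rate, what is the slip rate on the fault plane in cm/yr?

dip-slip = heave / cos(dip) = 187 m / cos(72°) = 605.1 m
rate = 605.1 m / 756 ka = 0.000800 m/yr = 0.0800 cm/yr

0.0800 cm/yr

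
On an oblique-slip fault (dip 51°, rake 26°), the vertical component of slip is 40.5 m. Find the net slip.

dip-slip = throw / sin(dip) = 40.5 / sin(51°) = 52.11 m
net slip = dip-slip / sin(rake) = 52.11 / sin(26°) = 119 m

119 m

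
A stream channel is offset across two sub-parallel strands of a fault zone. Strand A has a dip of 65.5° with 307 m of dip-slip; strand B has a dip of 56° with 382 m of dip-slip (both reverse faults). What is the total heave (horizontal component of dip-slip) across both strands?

heave_A = 307 × cos(65.5°) = 127.3 m
heave_B = 382 × cos(56°) = 213.6 m
total = 127.3 + 213.6 = 341 m

341 m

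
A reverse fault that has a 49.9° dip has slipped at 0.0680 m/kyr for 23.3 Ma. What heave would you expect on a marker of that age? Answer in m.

dip-slip = rate × time = 0.0680 m/kyr × 23.3 Ma = 1584 m
heave = dip-slip × cos(dip) = 1584 × cos(49.9°) = 1020 m

1020 m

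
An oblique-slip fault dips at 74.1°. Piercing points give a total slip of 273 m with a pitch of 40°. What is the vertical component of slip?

169 m

dip-slip = net slip × sin(rake) = 273 m × sin(40°) = 175.5 m
throw = dip-slip × sin(dip) = 175.5 × sin(74.1°) = 169 m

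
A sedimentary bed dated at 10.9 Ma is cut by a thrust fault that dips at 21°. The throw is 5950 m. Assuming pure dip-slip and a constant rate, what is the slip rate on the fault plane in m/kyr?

dip-slip = throw / sin(dip) = 5950 m / sin(21°) = 16600 m
rate = 16600 m / 10.9 Ma = 0.00152 m/yr = 1.52 m/kyr

1.52 m/kyr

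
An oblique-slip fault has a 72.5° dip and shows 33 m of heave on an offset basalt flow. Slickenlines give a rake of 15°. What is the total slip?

424 m

dip-slip = heave / cos(dip) = 33 / cos(72.5°) = 109.7 m
net slip = dip-slip / sin(rake) = 109.7 / sin(15°) = 424 m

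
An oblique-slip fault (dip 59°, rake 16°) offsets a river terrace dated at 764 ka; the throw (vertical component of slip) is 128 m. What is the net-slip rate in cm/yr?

dip-slip = throw / sin(dip) = 128 / sin(59°) = 149.3 m
net slip = dip-slip / sin(rake) = 149.3 / sin(16°) = 541.8 m
rate = 541.8 m / 764 ka = 0.000709 m/yr = 0.0709 cm/yr

0.0709 cm/yr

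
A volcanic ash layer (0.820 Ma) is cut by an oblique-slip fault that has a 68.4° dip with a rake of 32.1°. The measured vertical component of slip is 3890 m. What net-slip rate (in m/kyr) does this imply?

dip-slip = throw / sin(dip) = 3890 / sin(68.4°) = 4184 m
net slip = dip-slip / sin(rake) = 4184 / sin(32.1°) = 7873 m
rate = 7873 m / 0.820 Ma = 0.00960 m/yr = 9.60 m/kyr

9.60 m/kyr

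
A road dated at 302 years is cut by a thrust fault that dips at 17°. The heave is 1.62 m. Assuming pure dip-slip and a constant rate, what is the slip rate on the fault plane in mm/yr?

5.61 mm/yr

dip-slip = heave / cos(dip) = 1.62 m / cos(17°) = 1.694 m
rate = 1.694 m / 302 years = 0.00561 m/yr = 5.61 mm/yr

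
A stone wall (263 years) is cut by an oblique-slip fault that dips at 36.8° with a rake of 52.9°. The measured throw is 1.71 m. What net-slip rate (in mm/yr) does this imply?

dip-slip = throw / sin(dip) = 1.71 / sin(36.8°) = 2.855 m
net slip = dip-slip / sin(rake) = 2.855 / sin(52.9°) = 3.579 m
rate = 3.579 m / 263 years = 0.0136 m/yr = 13.6 mm/yr

13.6 mm/yr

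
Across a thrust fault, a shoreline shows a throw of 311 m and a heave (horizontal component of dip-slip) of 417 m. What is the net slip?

net slip = √(throw² + heave²) = √(311² + 417²) = 520 m

520 m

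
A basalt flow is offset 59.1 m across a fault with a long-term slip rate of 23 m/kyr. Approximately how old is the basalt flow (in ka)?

age = offset / rate = 59.1 m / (23 m/kyr) = 2570 yr = 2.57 ka

2.57 ka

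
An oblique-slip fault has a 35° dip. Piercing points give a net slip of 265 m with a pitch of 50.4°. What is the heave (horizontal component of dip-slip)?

dip-slip = net slip × sin(rake) = 265 m × sin(50.4°) = 204.2 m
heave = dip-slip × cos(dip) = 204.2 × cos(35°) = 167 m

167 m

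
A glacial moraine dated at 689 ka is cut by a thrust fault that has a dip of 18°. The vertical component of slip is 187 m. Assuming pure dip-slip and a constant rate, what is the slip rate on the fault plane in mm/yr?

dip-slip = throw / sin(dip) = 187 m / sin(18°) = 605.1 m
rate = 605.1 m / 689 ka = 0.000878 m/yr = 0.878 mm/yr

0.878 mm/yr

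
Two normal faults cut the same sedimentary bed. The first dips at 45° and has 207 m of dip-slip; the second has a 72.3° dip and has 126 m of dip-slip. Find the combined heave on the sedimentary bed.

heave_A = 207 × cos(45°) = 146.4 m
heave_B = 126 × cos(72.3°) = 38.31 m
total = 146.4 + 38.31 = 185 m

185 m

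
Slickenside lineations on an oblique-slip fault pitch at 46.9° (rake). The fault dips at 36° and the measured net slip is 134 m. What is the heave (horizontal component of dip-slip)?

dip-slip = net slip × sin(rake) = 134 m × sin(46.9°) = 97.84 m
heave = dip-slip × cos(dip) = 97.84 × cos(36°) = 79.2 m

79.2 m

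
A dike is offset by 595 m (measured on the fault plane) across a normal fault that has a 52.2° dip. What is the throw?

throw = dip-slip × sin(dip) = 595 m × sin(52.2°) = 470 m

470 m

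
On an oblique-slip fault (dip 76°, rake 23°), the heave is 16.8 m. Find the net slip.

178 m

dip-slip = heave / cos(dip) = 16.8 / cos(76°) = 69.44 m
net slip = dip-slip / sin(rake) = 69.44 / sin(23°) = 178 m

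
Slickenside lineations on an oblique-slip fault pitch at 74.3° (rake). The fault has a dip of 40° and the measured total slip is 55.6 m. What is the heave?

41 m

dip-slip = net slip × sin(rake) = 55.6 m × sin(74.3°) = 53.53 m
heave = dip-slip × cos(dip) = 53.53 × cos(40°) = 41 m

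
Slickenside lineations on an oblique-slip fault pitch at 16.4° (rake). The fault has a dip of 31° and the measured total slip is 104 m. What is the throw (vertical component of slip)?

dip-slip = net slip × sin(rake) = 104 m × sin(16.4°) = 29.36 m
throw = dip-slip × sin(dip) = 29.36 × sin(31°) = 15.1 m

15.1 m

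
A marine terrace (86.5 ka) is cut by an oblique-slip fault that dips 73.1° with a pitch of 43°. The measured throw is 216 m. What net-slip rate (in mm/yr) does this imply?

3.83 mm/yr

dip-slip = throw / sin(dip) = 216 / sin(73.1°) = 225.7 m
net slip = dip-slip / sin(rake) = 225.7 / sin(43°) = 331 m
rate = 331 m / 86.5 ka = 0.00383 m/yr = 3.83 mm/yr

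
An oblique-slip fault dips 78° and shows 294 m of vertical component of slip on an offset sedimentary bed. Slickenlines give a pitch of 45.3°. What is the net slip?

dip-slip = throw / sin(dip) = 294 / sin(78°) = 300.6 m
net slip = dip-slip / sin(rake) = 300.6 / sin(45.3°) = 423 m

423 m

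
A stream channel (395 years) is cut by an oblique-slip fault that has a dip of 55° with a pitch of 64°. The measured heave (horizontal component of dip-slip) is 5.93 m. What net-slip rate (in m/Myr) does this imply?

dip-slip = heave / cos(dip) = 5.93 / cos(55°) = 10.34 m
net slip = dip-slip / sin(rake) = 10.34 / sin(64°) = 11.50 m
rate = 11.50 m / 395 years = 0.0291 m/yr = 29100 m/Myr

29100 m/Myr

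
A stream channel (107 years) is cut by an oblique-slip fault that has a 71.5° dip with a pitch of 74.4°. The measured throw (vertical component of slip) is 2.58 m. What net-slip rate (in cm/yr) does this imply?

2.64 cm/yr

dip-slip = throw / sin(dip) = 2.58 / sin(71.5°) = 2.721 m
net slip = dip-slip / sin(rake) = 2.721 / sin(74.4°) = 2.825 m
rate = 2.825 m / 107 years = 0.0264 m/yr = 2.64 cm/yr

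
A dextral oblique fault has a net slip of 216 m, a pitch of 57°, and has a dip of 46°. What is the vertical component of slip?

130 m

dip-slip = net slip × sin(rake) = 216 m × sin(57°) = 181.2 m
throw = dip-slip × sin(dip) = 181.2 × sin(46°) = 130 m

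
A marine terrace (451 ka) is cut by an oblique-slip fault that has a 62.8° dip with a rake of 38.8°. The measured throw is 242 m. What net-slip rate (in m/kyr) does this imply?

dip-slip = throw / sin(dip) = 242 / sin(62.8°) = 272.1 m
net slip = dip-slip / sin(rake) = 272.1 / sin(38.8°) = 434.2 m
rate = 434.2 m / 451 ka = 0.000963 m/yr = 0.963 m/kyr

0.963 m/kyr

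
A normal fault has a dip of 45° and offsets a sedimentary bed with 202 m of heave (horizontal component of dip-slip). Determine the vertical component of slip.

throw = heave × tan(dip) = 202 × tan(45°) = 202 m

202 m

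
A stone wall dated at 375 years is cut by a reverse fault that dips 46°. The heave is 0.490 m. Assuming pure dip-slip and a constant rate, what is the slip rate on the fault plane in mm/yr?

dip-slip = heave / cos(dip) = 0.490 m / cos(46°) = 0.7054 m
rate = 0.7054 m / 375 years = 0.00188 m/yr = 1.88 mm/yr

1.88 mm/yr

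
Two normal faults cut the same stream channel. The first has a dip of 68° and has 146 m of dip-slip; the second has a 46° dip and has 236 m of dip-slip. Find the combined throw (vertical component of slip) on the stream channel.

305 m

throw_A = 146 × sin(68°) = 135.4 m
throw_B = 236 × sin(46°) = 169.8 m
total = 135.4 + 169.8 = 305 m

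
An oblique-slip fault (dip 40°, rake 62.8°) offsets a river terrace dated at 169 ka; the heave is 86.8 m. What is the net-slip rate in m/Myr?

dip-slip = heave / cos(dip) = 86.8 / cos(40°) = 113.3 m
net slip = dip-slip / sin(rake) = 113.3 / sin(62.8°) = 127.4 m
rate = 127.4 m / 169 ka = 0.000754 m/yr = 754 m/Myr

754 m/Myr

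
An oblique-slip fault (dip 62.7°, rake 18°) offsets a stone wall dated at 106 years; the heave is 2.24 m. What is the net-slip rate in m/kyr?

dip-slip = heave / cos(dip) = 2.24 / cos(62.7°) = 4.884 m
net slip = dip-slip / sin(rake) = 4.884 / sin(18°) = 15.80 m
rate = 15.80 m / 106 years = 0.149 m/yr = 149 m/kyr

149 m/kyr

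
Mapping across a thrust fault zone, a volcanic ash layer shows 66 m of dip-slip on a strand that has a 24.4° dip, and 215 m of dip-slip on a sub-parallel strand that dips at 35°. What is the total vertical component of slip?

throw_A = 66 × sin(24.4°) = 27.26 m
throw_B = 215 × sin(35°) = 123.3 m
total = 27.26 + 123.3 = 151 m

151 m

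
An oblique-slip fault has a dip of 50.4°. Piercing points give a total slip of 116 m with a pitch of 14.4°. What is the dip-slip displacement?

28.8 m

dip-slip = net slip × sin(rake) = 116 m × sin(14.4°) = 28.8 m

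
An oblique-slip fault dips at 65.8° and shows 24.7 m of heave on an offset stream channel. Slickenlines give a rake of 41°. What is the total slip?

91.8 m

dip-slip = heave / cos(dip) = 24.7 / cos(65.8°) = 60.26 m
net slip = dip-slip / sin(rake) = 60.26 / sin(41°) = 91.8 m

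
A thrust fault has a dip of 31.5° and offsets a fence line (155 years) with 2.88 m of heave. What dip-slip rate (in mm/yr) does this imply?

21.8 mm/yr

dip-slip = heave / cos(dip) = 2.88 m / cos(31.5°) = 3.378 m
rate = 3.378 m / 155 years = 0.0218 m/yr = 21.8 mm/yr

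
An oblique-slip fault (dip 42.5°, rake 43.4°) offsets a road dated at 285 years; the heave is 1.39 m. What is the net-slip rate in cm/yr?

0.963 cm/yr

dip-slip = heave / cos(dip) = 1.39 / cos(42.5°) = 1.885 m
net slip = dip-slip / sin(rake) = 1.885 / sin(43.4°) = 2.744 m
rate = 2.744 m / 285 years = 0.00963 m/yr = 0.963 cm/yr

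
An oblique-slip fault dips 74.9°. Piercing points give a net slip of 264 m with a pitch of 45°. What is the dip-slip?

187 m

dip-slip = net slip × sin(rake) = 264 m × sin(45°) = 187 m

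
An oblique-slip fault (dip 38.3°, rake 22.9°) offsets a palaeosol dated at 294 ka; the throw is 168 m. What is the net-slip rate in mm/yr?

2.37 mm/yr

dip-slip = throw / sin(dip) = 168 / sin(38.3°) = 271.1 m
net slip = dip-slip / sin(rake) = 271.1 / sin(22.9°) = 696.6 m
rate = 696.6 m / 294 ka = 0.00237 m/yr = 2.37 mm/yr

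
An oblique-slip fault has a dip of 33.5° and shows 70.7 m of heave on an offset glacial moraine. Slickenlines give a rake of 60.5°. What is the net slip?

dip-slip = heave / cos(dip) = 70.7 / cos(33.5°) = 84.78 m
net slip = dip-slip / sin(rake) = 84.78 / sin(60.5°) = 97.4 m

97.4 m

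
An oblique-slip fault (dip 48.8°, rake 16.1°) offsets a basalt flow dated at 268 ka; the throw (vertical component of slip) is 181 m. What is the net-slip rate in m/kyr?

dip-slip = throw / sin(dip) = 181 / sin(48.8°) = 240.6 m
net slip = dip-slip / sin(rake) = 240.6 / sin(16.1°) = 867.5 m
rate = 867.5 m / 268 ka = 0.00324 m/yr = 3.24 m/kyr

3.24 m/kyr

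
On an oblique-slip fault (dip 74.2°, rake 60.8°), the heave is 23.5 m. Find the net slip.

98.9 m

dip-slip = heave / cos(dip) = 23.5 / cos(74.2°) = 86.31 m
net slip = dip-slip / sin(rake) = 86.31 / sin(60.8°) = 98.9 m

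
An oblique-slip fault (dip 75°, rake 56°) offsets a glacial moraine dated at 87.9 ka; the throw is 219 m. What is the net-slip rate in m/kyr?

dip-slip = throw / sin(dip) = 219 / sin(75°) = 226.7 m
net slip = dip-slip / sin(rake) = 226.7 / sin(56°) = 273.5 m
rate = 273.5 m / 87.9 ka = 0.00311 m/yr = 3.11 m/kyr

3.11 m/kyr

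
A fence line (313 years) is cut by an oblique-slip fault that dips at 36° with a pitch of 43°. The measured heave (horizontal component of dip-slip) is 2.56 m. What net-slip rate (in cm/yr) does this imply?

dip-slip = heave / cos(dip) = 2.56 / cos(36°) = 3.164 m
net slip = dip-slip / sin(rake) = 3.164 / sin(43°) = 4.640 m
rate = 4.640 m / 313 years = 0.0148 m/yr = 1.48 cm/yr

1.48 cm/yr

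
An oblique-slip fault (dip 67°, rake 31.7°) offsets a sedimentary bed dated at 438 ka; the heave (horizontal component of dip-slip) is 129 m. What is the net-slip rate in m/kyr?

1.43 m/kyr

dip-slip = heave / cos(dip) = 129 / cos(67°) = 330.2 m
net slip = dip-slip / sin(rake) = 330.2 / sin(31.7°) = 628.3 m
rate = 628.3 m / 438 ka = 0.00143 m/yr = 1.43 m/kyr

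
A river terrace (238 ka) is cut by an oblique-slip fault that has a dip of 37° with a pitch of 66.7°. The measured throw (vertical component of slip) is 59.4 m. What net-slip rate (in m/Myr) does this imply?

452 m/Myr

dip-slip = throw / sin(dip) = 59.4 / sin(37°) = 98.70 m
net slip = dip-slip / sin(rake) = 98.70 / sin(66.7°) = 107.5 m
rate = 107.5 m / 238 ka = 0.000452 m/yr = 452 m/Myr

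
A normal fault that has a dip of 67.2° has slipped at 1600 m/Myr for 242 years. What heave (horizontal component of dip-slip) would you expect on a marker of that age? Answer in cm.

dip-slip = rate × time = 1600 m/Myr × 242 years = 0.3872 m
heave = dip-slip × cos(dip) = 0.3872 × cos(67.2°) = 0.150 m = 15 cm

15 cm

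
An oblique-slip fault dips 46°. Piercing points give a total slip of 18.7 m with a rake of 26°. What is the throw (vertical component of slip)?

dip-slip = net slip × sin(rake) = 18.7 m × sin(26°) = 8.198 m
throw = dip-slip × sin(dip) = 8.198 × sin(46°) = 5.90 m

5.90 m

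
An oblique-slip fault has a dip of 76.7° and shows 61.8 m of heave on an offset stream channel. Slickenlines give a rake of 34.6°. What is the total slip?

dip-slip = heave / cos(dip) = 61.8 / cos(76.7°) = 268.6 m
net slip = dip-slip / sin(rake) = 268.6 / sin(34.6°) = 473 m

473 m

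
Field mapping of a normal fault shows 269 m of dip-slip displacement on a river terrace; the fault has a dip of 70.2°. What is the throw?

throw = dip-slip × sin(dip) = 269 m × sin(70.2°) = 253 m

253 m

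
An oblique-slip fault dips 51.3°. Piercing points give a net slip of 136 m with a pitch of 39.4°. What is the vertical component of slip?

dip-slip = net slip × sin(rake) = 136 m × sin(39.4°) = 86.32 m
throw = dip-slip × sin(dip) = 86.32 × sin(51.3°) = 67.4 m

67.4 m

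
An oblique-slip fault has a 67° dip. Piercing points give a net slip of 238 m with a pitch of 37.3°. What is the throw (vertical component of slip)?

133 m

dip-slip = net slip × sin(rake) = 238 m × sin(37.3°) = 144.2 m
throw = dip-slip × sin(dip) = 144.2 × sin(67°) = 133 m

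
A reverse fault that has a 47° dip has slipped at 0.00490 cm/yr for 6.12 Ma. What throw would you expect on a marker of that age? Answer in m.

dip-slip = rate × time = 0.00490 cm/yr × 6.12 Ma = 299.9 m
throw = dip-slip × sin(dip) = 299.9 × sin(47°) = 219 m

219 m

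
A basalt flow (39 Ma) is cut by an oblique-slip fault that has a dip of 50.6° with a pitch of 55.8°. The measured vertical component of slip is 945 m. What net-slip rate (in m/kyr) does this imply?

dip-slip = throw / sin(dip) = 945 / sin(50.6°) = 1223 m
net slip = dip-slip / sin(rake) = 1223 / sin(55.8°) = 1479 m
rate = 1479 m / 39 Ma = 0.0000379 m/yr = 0.0379 m/kyr

0.0379 m/kyr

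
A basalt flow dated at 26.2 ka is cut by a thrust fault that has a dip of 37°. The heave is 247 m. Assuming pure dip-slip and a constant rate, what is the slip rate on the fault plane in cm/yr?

dip-slip = heave / cos(dip) = 247 m / cos(37°) = 309.3 m
rate = 309.3 m / 26.2 ka = 0.0118 m/yr = 1.18 cm/yr

1.18 cm/yr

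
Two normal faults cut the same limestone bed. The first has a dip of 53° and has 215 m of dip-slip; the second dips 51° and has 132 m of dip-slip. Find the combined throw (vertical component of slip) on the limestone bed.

274 m

throw_A = 215 × sin(53°) = 171.7 m
throw_B = 132 × sin(51°) = 102.6 m
total = 171.7 + 102.6 = 274 m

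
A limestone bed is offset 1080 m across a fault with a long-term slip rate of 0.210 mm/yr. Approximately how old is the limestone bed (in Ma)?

age = offset / rate = 1080 m / (0.210 mm/yr) = 5.14e+06 yr = 5.14 Ma

5.14 Ma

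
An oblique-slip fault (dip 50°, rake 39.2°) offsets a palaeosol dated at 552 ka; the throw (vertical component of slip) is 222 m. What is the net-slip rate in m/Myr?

dip-slip = throw / sin(dip) = 222 / sin(50°) = 289.8 m
net slip = dip-slip / sin(rake) = 289.8 / sin(39.2°) = 458.5 m
rate = 458.5 m / 552 ka = 0.000831 m/yr = 831 m/Myr

831 m/Myr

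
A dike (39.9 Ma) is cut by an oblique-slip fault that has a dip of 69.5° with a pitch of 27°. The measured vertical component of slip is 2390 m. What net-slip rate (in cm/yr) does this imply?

dip-slip = throw / sin(dip) = 2390 / sin(69.5°) = 2552 m
net slip = dip-slip / sin(rake) = 2552 / sin(27°) = 5620 m
rate = 5620 m / 39.9 Ma = 0.000141 m/yr = 0.0141 cm/yr

0.0141 cm/yr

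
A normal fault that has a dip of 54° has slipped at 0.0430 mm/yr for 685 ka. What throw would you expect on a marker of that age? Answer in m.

dip-slip = rate × time = 0.0430 mm/yr × 685 ka = 29.45 m
throw = dip-slip × sin(dip) = 29.45 × sin(54°) = 23.8 m

23.8 m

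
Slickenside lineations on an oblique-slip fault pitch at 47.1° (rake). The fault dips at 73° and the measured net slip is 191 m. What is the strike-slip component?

130 m

strike-slip = net slip × cos(rake) = 191 m × cos(47.1°) = 130 m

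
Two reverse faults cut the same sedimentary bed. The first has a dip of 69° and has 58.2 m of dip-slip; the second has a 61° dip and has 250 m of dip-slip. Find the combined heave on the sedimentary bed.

142 m

heave_A = 58.2 × cos(69°) = 20.86 m
heave_B = 250 × cos(61°) = 121.2 m
total = 20.86 + 121.2 = 142 m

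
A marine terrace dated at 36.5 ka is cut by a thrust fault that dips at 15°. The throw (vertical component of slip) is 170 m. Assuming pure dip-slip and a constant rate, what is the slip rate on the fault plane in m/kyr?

18 m/kyr

dip-slip = throw / sin(dip) = 170 m / sin(15°) = 656.8 m
rate = 656.8 m / 36.5 ka = 0.0180 m/yr = 18 m/kyr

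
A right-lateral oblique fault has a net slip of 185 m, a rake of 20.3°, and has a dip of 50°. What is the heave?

41.3 m

dip-slip = net slip × sin(rake) = 185 m × sin(20.3°) = 64.18 m
heave = dip-slip × cos(dip) = 64.18 × cos(50°) = 41.3 m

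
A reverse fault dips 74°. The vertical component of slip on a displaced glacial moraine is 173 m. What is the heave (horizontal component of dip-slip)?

heave = throw / tan(dip) = 173 / tan(74°) = 49.6 m

49.6 m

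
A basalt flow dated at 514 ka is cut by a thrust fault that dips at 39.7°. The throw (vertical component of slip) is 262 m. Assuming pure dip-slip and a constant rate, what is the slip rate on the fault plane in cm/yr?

0.0798 cm/yr

dip-slip = throw / sin(dip) = 262 m / sin(39.7°) = 410.2 m
rate = 410.2 m / 514 ka = 0.000798 m/yr = 0.0798 cm/yr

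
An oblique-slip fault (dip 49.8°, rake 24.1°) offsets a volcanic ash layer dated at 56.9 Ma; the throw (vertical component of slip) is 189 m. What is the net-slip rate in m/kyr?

0.0107 m/kyr

dip-slip = throw / sin(dip) = 189 / sin(49.8°) = 247.4 m
net slip = dip-slip / sin(rake) = 247.4 / sin(24.1°) = 606 m
rate = 606 m / 56.9 Ma = 0.0000107 m/yr = 0.0107 m/kyr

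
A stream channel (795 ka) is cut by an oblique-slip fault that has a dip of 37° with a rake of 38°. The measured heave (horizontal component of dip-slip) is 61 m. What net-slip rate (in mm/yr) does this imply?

dip-slip = heave / cos(dip) = 61 / cos(37°) = 76.38 m
net slip = dip-slip / sin(rake) = 76.38 / sin(38°) = 124.1 m
rate = 124.1 m / 795 ka = 0.000156 m/yr = 0.156 mm/yr

0.156 mm/yr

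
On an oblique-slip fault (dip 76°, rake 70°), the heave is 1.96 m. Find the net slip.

dip-slip = heave / cos(dip) = 1.96 / cos(76°) = 8.102 m
net slip = dip-slip / sin(rake) = 8.102 / sin(70°) = 8.62 m

8.62 m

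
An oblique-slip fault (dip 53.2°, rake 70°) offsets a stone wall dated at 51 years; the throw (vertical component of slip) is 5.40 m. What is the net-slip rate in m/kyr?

141 m/kyr

dip-slip = throw / sin(dip) = 5.40 / sin(53.2°) = 6.744 m
net slip = dip-slip / sin(rake) = 6.744 / sin(70°) = 7.177 m
rate = 7.177 m / 51 years = 0.141 m/yr = 141 m/kyr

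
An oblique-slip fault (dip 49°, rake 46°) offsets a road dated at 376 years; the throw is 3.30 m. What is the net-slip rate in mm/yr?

16.2 mm/yr

dip-slip = throw / sin(dip) = 3.30 / sin(49°) = 4.373 m
net slip = dip-slip / sin(rake) = 4.373 / sin(46°) = 6.079 m
rate = 6.079 m / 376 years = 0.0162 m/yr = 16.2 mm/yr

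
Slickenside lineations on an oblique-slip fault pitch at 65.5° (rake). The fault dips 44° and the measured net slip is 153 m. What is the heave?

100 m

dip-slip = net slip × sin(rake) = 153 m × sin(65.5°) = 139.2 m
heave = dip-slip × cos(dip) = 139.2 × cos(44°) = 100 m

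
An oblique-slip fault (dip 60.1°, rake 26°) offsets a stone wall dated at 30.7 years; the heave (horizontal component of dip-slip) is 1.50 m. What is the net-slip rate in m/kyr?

224 m/kyr

dip-slip = heave / cos(dip) = 1.50 / cos(60.1°) = 3.009 m
net slip = dip-slip / sin(rake) = 3.009 / sin(26°) = 6.864 m
rate = 6.864 m / 30.7 years = 0.224 m/yr = 224 m/kyr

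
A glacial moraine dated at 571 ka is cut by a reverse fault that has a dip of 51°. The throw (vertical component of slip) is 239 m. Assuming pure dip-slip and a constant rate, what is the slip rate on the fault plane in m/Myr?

539 m/Myr

dip-slip = throw / sin(dip) = 239 m / sin(51°) = 307.5 m
rate = 307.5 m / 571 ka = 0.000539 m/yr = 539 m/Myr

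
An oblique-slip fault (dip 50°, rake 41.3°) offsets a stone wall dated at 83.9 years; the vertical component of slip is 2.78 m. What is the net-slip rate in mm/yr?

dip-slip = throw / sin(dip) = 2.78 / sin(50°) = 3.629 m
net slip = dip-slip / sin(rake) = 3.629 / sin(41.3°) = 5.499 m
rate = 5.499 m / 83.9 years = 0.0655 m/yr = 65.5 mm/yr

65.5 mm/yr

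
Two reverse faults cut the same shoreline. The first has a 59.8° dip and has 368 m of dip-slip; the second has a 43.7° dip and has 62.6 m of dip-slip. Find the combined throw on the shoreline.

361 m

throw_A = 368 × sin(59.8°) = 318.1 m
throw_B = 62.6 × sin(43.7°) = 43.25 m
total = 318.1 + 43.25 = 361 m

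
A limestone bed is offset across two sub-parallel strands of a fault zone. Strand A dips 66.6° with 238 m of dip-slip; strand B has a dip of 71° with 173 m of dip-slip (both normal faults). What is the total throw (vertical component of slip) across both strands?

382 m

throw_A = 238 × sin(66.6°) = 218.4 m
throw_B = 173 × sin(71°) = 163.6 m
total = 218.4 + 163.6 = 382 m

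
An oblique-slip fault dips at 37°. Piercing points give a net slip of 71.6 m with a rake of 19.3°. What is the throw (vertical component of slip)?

14.2 m

dip-slip = net slip × sin(rake) = 71.6 m × sin(19.3°) = 23.66 m
throw = dip-slip × sin(dip) = 23.66 × sin(37°) = 14.2 m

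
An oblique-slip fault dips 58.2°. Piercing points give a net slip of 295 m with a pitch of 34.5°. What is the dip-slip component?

167 m

dip-slip = net slip × sin(rake) = 295 m × sin(34.5°) = 167 m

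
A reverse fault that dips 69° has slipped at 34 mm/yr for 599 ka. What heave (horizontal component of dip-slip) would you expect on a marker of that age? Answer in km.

dip-slip = rate × time = 34 mm/yr × 599 ka = 20370 m
heave = dip-slip × cos(dip) = 20370 × cos(69°) = 7300 m = 7.30 km

7.30 km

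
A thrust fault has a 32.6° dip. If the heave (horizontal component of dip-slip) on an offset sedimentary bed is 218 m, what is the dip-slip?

dip-slip = heave / cos(dip) = 218 / cos(32.6°) = 259 m

259 m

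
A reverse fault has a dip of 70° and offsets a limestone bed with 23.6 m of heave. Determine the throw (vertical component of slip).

64.8 m

throw = heave × tan(dip) = 23.6 × tan(70°) = 64.8 m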